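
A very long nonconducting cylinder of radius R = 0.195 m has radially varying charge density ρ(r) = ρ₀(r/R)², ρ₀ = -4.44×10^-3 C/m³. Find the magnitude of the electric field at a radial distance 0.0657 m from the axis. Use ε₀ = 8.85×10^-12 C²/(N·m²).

Choose a coaxial cylinder of radius r = 0.0657 m (arbitrary length L) as the Gaussian surface (r < R).
Integrating ρ over the cross-section to radius r: λ_enc = (2πρ₀/R²) ∫₀^r r'^3 dr' = 2πρ₀ r^4/(4·R²) = -3.417e-6 C/m.
Gauss's law: E·2πrL = λ_enc L/ε₀.
E = |λ_enc|/(2πε₀r) = (3.417×10^-6)/(2π·8.85×10^-12·0.0657) = 9.35e5 N/C.

|E| = 9.35×10^5 V/m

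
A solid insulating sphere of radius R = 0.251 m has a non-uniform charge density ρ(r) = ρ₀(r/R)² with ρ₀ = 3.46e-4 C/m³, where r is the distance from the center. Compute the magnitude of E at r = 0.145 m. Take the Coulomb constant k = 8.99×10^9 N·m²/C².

Take a concentric spherical Gaussian surface of radius r = 0.145 m (r < R).
Q_enc = ∫₀^r ρ(r')·4πr'² dr' = (4πρ₀/R²) ∫₀^r r'^4 dr' = 4πρ₀ r^5/(5·R²) = 8.847e-7 C.
Applying ∮E·dA = Q_enc/ε₀ with Φ = E(4πr²):
E = k|Q_enc|/r² = (8.99×10^9)(8.847e-7)/(0.145)² = 3.78×10^5 N/C.

E ≈ 3.78×10^5 N/C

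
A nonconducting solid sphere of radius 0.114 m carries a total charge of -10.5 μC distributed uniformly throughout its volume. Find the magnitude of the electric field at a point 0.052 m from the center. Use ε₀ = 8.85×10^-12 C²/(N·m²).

E = 3.31×10^6 N/C

Use a concentric Gaussian sphere at r = 0.052 m (r < R).
For a uniform sphere the enclosed fraction is (r/R)³, so Q_enc = (-10.5 μC)(0.052/0.114)³ = -9.965e-7 C.
Since E is radial and uniform over the Gaussian sphere, Φ = E·4πr² = Q_enc/ε₀.
E = |Q_enc|/(4πε₀r²) = (9.965×10^-7)/(4π·8.85×10^-12·(0.052)²) = 3.31×10^6 N/C.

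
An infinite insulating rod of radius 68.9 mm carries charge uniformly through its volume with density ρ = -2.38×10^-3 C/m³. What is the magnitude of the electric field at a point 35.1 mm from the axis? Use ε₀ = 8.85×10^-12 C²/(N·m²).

|E| = 4.72e6 V/m

Coaxial Gaussian cylinder, radius r = 35.1 mm, length L (r < R).
Enclosed charge per unit length: λ_enc = ρ·πr² = (-2.38e-3)π(0.0351)² = -9.212e-6 C/m.
Applying ∮E·dA = Q_enc/ε₀ with the end caps contributing no flux:
E = |λ_enc|/(2πε₀r) = (9.212e-6)/(2π·8.85×10^-12·0.0351) = 4.72×10^6 N/C.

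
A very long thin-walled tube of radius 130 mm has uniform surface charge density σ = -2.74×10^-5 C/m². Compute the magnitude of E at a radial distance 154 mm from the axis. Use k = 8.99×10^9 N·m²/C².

|E| = 2.61×10^6 N/C

By cylindrical symmetry E is radial; use a coaxial Gaussian cylinder of radius 154 mm and length L (r > 130 mm).
The whole shell is enclosed: λ_enc = σ·2πR = (-2.74e-5)·2π·(0.13) = -2.238×10^-5 C/m.
Gauss's law: E·2πrL = λ_enc L/ε₀.
E = 2k|λ_enc|/r = 2(8.99×10^9)(2.238×10^-5)/(0.154) = 2.61e6 N/C.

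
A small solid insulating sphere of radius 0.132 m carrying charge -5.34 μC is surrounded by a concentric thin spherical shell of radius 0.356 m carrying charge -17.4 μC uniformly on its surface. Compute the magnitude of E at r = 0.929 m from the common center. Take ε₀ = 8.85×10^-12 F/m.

E = 2.37×10^5 V/m

Take a concentric spherical Gaussian surface of radius r = 0.929 m (r > 0.356 m, enclosing both).
Q_enc = (-5.34 μC) + (-17.4 μC) = -2.274×10^-5 C.
Since E is radial and uniform over the Gaussian sphere, Φ = E·4πr² = Q_enc/ε₀.
E = |Q_enc|/(4πε₀r²) = (2.274×10^-5)/(4π·8.85×10^-12·(0.929)²) = 2.37×10^5 N/C.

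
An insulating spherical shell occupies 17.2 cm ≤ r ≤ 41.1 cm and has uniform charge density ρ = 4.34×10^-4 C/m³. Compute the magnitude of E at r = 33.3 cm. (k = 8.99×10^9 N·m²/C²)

By spherical symmetry E is radial; choose a Gaussian sphere of radius r = 33.3 cm (within the shell material, 17.2 cm < r < 41.1 cm).
Only the shell between 17.2 cm and r is enclosed: Q_enc = ρ·(4π/3)(r³ − a³) = (4.34e-4)·(4π/3)·((0.333)³ − (0.172)³) = 5.788×10^-5 C.
By Gauss's law, ∮E·dA = E·4πr² = Q_enc/ε₀.
E = k|Q_enc|/r² = (8.99×10^9)(5.788e-5)/(0.333)² = 4.69×10^6 N/C.

|E| ≈ 4.69×10^6 V/m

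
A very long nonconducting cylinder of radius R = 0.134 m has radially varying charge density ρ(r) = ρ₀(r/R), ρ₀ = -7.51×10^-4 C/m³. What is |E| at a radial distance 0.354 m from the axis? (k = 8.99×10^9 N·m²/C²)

By cylindrical symmetry E is radial; use a coaxial Gaussian cylinder of radius 0.354 m and length L (r > R, full charge per length enclosed).
λ_enc = 2π ∫₀^R ρ₀(r'/R)^1 r' dr' = 2πρ₀R²/3 = -2.824e-5 C/m.
Since E is radial and uniform over the curved surface, Φ = E·2πrL = Q_enc/ε₀ = λ_enc L/ε₀.
E = 2k|λ_enc|/r = 2(8.99×10^9)(2.824×10^-5)/(0.354) = 1.43×10^6 N/C.

|E| ≈ 1.43×10^6 V/m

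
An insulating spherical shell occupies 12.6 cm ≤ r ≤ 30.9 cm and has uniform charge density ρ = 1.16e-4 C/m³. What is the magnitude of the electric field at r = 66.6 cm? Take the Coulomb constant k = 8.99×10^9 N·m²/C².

2.71×10^5 N/C

By spherical symmetry E is radial; choose a Gaussian sphere of radius r = 66.6 cm (r > 30.9 cm, enclosing the whole shell).
Q_enc = ρ·(4π/3)(b³ − a³) = (1.16e-4)·(4π/3)·((0.309)³ − (0.126)³) = 1.336×10^-5 C.
Gauss's law: E·4πr² = Q_enc/ε₀.
E = k|Q_enc|/r² = (8.99×10^9)(1.336×10^-5)/(0.666)² = 2.71e5 N/C.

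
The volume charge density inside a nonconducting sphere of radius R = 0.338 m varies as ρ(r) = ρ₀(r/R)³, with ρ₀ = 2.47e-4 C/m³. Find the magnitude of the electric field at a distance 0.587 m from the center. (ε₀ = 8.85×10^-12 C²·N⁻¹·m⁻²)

|E| = 5.21×10^5 N/C

Take a concentric spherical Gaussian surface of radius r = 0.587 m (r > R, all charge enclosed).
Q_enc = 4π ∫₀^R ρ₀(r'/R)^3 r'² dr' = 4πρ₀R³/6 = 1.998×10^-5 C.
Applying ∮E·dA = Q_enc/ε₀ with Φ = E(4πr²):
E = |Q_enc|/(4πε₀r²) = (1.998×10^-5)/(4π·8.85×10^-12·(0.587)²) = 5.21e5 N/C.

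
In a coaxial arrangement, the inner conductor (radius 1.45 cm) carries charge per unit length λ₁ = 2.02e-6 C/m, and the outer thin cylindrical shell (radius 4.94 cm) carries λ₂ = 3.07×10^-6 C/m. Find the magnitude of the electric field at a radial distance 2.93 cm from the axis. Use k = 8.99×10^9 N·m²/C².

By cylindrical symmetry E is radial; use a coaxial Gaussian cylinder of radius 2.93 cm and length L (between the conductors, 1.45 cm < r < 4.94 cm).
The shell at 4.94 cm lies outside the Gaussian surface, so λ_enc = λ₁ = 2.02e-6 C/m.
By Gauss's law (flux through the curved wall only), E·2πrL = λ_enc L/ε₀.
E = 2k|λ_enc|/r = 2(8.99×10^9)(2.02×10^-6)/(0.0293) = 1.24e6 N/C.

E = 1.24e6 N/C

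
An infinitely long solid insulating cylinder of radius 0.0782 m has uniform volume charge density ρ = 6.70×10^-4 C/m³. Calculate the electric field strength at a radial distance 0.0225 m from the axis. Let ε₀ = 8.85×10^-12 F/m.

|E| = 8.52×10^5 N/C

Choose a coaxial cylinder of radius r = 0.0225 m (arbitrary length L) as the Gaussian surface (r < R).
Enclosed charge per unit length: λ_enc = ρ·πr² = (6.70×10^-4)π(0.0225)² = 1.066e-6 C/m.
Gauss's law: E·2πrL = λ_enc L/ε₀.
E = |λ_enc|/(2πε₀r) = (1.066e-6)/(2π·8.85×10^-12·0.0225) = 8.52×10^5 N/C.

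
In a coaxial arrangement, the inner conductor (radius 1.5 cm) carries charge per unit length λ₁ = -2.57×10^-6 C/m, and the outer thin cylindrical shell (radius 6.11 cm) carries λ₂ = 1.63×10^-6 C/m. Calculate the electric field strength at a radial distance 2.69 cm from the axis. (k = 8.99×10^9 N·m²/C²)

E = 1.72×10^6 N/C

By cylindrical symmetry E is radial; use a coaxial Gaussian cylinder of radius 2.69 cm and length L (between the conductors, 1.5 cm < r < 6.11 cm).
Only the inner wire is enclosed; the outer shell contributes nothing inside itself. λ_enc = λ₁ = -2.57×10^-6 C/m.
Applying ∮E·dA = Q_enc/ε₀ with the end caps contributing no flux:
E = 2k|λ_enc|/r = 2(8.99×10^9)(2.57e-6)/(0.0269) = 1.72×10^6 N/C.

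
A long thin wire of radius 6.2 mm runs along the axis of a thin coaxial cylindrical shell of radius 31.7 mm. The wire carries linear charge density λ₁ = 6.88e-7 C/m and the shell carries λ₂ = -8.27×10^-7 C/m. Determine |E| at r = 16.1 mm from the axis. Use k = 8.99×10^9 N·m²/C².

7.68e5 N/C

By cylindrical symmetry E is radial; use a coaxial Gaussian cylinder of radius 16.1 mm and length L (between the conductors, 6.2 mm < r < 31.7 mm).
Only the inner wire is enclosed; the outer shell contributes nothing inside itself. λ_enc = λ₁ = 6.88e-7 C/m.
Applying ∮E·dA = Q_enc/ε₀ with the end caps contributing no flux:
E = 2k|λ_enc|/r = 2(8.99×10^9)(6.88×10^-7)/(0.0161) = 7.68×10^5 N/C.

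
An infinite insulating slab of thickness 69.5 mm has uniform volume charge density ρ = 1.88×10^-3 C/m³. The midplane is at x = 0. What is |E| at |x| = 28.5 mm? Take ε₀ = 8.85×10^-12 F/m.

E ≈ 6.05×10^6 N/C

By symmetry E is perpendicular to the slab. A Gaussian pillbox from −28.5 mm to +28.5 mm (face area A) lies entirely within the slab.
Q_enc = ρ·(2x)·A and flux = 2EA, so 2EA = 2ρxA/ε₀ ⇒ E = |ρ|x/ε₀.
E = (1.88×10^-3)(0.0285)/(8.85×10^-12) = 6.05e6 N/C.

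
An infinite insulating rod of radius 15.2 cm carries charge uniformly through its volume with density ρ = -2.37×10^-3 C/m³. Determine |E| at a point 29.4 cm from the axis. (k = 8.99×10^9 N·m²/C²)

By cylindrical symmetry E is radial; use a coaxial Gaussian cylinder of radius 29.4 cm and length L (r > 15.2 cm, full cross-section enclosed).
λ_enc = ρ·πR² = (-2.37×10^-3)π(0.152)² = -1.72e-4 C/m.
Since E is radial and uniform over the curved surface, Φ = E·2πrL = Q_enc/ε₀ = λ_enc L/ε₀.
E = 2k|λ_enc|/r = 2(8.99×10^9)(1.72×10^-4)/(0.294) = 1.05×10^7 N/C.

|E| = 1.05×10^7 N/C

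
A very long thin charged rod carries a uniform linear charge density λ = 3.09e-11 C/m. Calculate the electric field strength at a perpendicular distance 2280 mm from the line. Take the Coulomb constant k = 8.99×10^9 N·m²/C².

|E| ≈ 0.244 N/C

By cylindrical symmetry E is radial; use a coaxial Gaussian cylinder of radius 2280 mm and length L.
Q_enc = λL, so λ_enc = 3.09e-11 C/m.
Applying ∮E·dA = Q_enc/ε₀ with the end caps contributing no flux:
E = 2k|λ_enc|/r = 2(8.99×10^9)(3.09×10^-11)/(2.28) = 0.244 N/C.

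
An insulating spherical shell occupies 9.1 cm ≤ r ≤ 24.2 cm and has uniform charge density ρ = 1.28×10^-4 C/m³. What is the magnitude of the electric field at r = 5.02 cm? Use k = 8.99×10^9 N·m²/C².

Use a concentric Gaussian sphere at r = 5.02 cm (r < 9.1 cm, inside the empty cavity).
No charge is enclosed, so by Gauss's law E·4πr² = 0 ⇒ E = 0.

|E| = 0 N/C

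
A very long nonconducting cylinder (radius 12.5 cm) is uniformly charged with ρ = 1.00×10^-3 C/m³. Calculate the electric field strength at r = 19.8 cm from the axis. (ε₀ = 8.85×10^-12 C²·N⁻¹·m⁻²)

Coaxial Gaussian cylinder, radius r = 19.8 cm, length L (r > 12.5 cm, full cross-section enclosed).
λ_enc = ρ·πR² = (1.00e-3)π(0.125)² = 4.909e-5 C/m.
Since E is radial and uniform over the curved surface, Φ = E·2πrL = Q_enc/ε₀ = λ_enc L/ε₀.
E = |λ_enc|/(2πε₀r) = (4.909×10^-5)/(2π·8.85×10^-12·0.198) = 4.46×10^6 N/C.

|E| ≈ 4.46×10^6 N/C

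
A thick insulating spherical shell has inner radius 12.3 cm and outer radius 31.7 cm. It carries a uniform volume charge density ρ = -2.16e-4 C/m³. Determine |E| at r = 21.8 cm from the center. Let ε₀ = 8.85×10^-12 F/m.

By spherical symmetry E is radial; choose a Gaussian sphere of radius r = 21.8 cm (within the shell material, 12.3 cm < r < 31.7 cm).
Enclosed charge is the volume from a to r: Q_enc = (4π/3)ρ(r³ − a³) = -7.69×10^-6 C.
Since E is radial and uniform over the Gaussian sphere, Φ = E·4πr² = Q_enc/ε₀.
E = |Q_enc|/(4πε₀r²) = (7.69×10^-6)/(4π·8.85×10^-12·(0.218)²) = 1.45×10^6 N/C.

E ≈ 1.45e6 V/m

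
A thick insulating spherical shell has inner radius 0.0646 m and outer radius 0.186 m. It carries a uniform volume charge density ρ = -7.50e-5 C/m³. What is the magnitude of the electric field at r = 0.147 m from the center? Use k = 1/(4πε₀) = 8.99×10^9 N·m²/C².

Use a concentric Gaussian sphere at r = 0.147 m (within the shell material, 0.0646 m < r < 0.186 m).
Only the shell between 0.0646 m and r is enclosed: Q_enc = ρ·(4π/3)(r³ − a³) = (-7.50×10^-5)·(4π/3)·((0.147)³ − (0.0646)³) = -9.132×10^-7 C.
Applying ∮E·dA = Q_enc/ε₀ with Φ = E(4πr²):
E = k|Q_enc|/r² = (8.99×10^9)(9.132×10^-7)/(0.147)² = 3.80×10^5 N/C.

|E| ≈ 3.80×10^5 N/C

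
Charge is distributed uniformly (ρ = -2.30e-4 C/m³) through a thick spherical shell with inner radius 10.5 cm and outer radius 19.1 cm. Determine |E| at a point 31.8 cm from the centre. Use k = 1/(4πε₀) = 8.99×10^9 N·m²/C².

E ≈ 4.98×10^5 N/C

Symmetry ⇒ E = E(r) r̂. Gaussian sphere of radius r = 31.8 cm (r > 19.1 cm, enclosing the whole shell).
Q_enc = ρ·(4π/3)(b³ − a³) = (-2.30×10^-4)·(4π/3)·((0.191)³ − (0.105)³) = -5.598×10^-6 C.
Applying ∮E·dA = Q_enc/ε₀ with Φ = E(4πr²):
E = k|Q_enc|/r² = (8.99×10^9)(5.598×10^-6)/(0.318)² = 4.98×10^5 N/C.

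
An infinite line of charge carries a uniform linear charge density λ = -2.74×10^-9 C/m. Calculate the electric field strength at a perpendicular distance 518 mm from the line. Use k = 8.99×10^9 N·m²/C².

Coaxial Gaussian cylinder, radius r = 518 mm, length L.
Q_enc = λL, so λ_enc = -2.74×10^-9 C/m.
Gauss's law: E·2πrL = λ_enc L/ε₀.
E = 2k|λ_enc|/r = 2(8.99×10^9)(2.74×10^-9)/(0.518) = 95.1 N/C.

|E| ≈ 95.1 V/m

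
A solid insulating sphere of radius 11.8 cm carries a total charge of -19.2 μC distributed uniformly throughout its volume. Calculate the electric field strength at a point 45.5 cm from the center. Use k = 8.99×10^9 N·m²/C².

Symmetry ⇒ E = E(r) r̂. Gaussian sphere of radius r = 45.5 cm (r > R, so the entire charge is enclosed).
Q_enc = -19.2 μC = -1.92×10^-5 C.
Gauss's law: E·4πr² = Q_enc/ε₀.
E = k|Q_enc|/r² = (8.99×10^9)(1.92×10^-5)/(0.455)² = 8.34×10^5 N/C.

E = 8.34×10^5 N/C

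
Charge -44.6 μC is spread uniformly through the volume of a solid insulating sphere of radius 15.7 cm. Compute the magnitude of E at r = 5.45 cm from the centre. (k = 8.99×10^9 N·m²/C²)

By spherical symmetry E is radial; choose a Gaussian sphere of radius r = 5.45 cm (r < R).
Only the charge within r is enclosed: Q_enc = Q·(r/R)³ = (-44.6 μC)·(5.45 cm/15.7 cm)³ = -1.866×10^-6 C.
Gauss's law: E·4πr² = Q_enc/ε₀.
E = k|Q_enc|/r² = (8.99×10^9)(1.866×10^-6)/(0.0545)² = 5.65×10^6 N/C.

5.65e6 N/C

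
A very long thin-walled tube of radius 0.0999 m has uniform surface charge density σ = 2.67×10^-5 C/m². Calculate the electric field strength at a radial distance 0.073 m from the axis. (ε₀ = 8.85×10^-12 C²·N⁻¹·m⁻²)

E = 0

Choose a coaxial cylinder of radius r = 0.073 m (arbitrary length L) as the Gaussian surface (r < 0.0999 m, inside the shell).
No charge is enclosed, so Gauss's law gives E·2πrL = 0 ⇒ E = 0.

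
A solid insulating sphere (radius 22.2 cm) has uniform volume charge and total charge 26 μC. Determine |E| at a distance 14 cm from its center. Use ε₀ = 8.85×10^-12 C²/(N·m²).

Use a concentric Gaussian sphere at r = 14 cm (r < R).
Only the charge within r is enclosed: Q_enc = Q·(r/R)³ = (26 μC)·(14 cm/22.2 cm)³ = 6.521e-6 C.
By Gauss's law, ∮E·dA = E·4πr² = Q_enc/ε₀.
E = |Q_enc|/(4πε₀r²) = (6.521×10^-6)/(4π·8.85×10^-12·(0.14)²) = 2.99×10^6 N/C.

|E| = 2.99×10^6 N/C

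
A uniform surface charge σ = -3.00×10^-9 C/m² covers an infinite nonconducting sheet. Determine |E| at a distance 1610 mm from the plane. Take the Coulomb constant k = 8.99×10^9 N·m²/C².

E ≈ 169 N/C

Choose a cylindrical pillbox piercing the sheet, end faces (area A) parallel to it.
Flux Φ = 2EA and Q_enc = σA, so 2EA = σA/ε₀ ⇒ E = |σ|/(2ε₀), independent of distance.
E = 2πk|σ| = 2π(8.99×10^9)(3.00e-9) = 169 N/C.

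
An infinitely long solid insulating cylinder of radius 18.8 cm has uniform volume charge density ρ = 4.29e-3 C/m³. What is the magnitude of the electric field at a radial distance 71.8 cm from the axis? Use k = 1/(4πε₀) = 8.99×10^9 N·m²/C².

Take a coaxial cylindrical Gaussian surface of radius r = 71.8 cm and length L (r > 18.8 cm, full cross-section enclosed).
λ_enc = ρ·πR² = (4.29e-3)π(0.188)² = 4.763×10^-4 C/m.
By Gauss's law (flux through the curved wall only), E·2πrL = λ_enc L/ε₀.
E = 2k|λ_enc|/r = 2(8.99×10^9)(4.763×10^-4)/(0.718) = 1.19×10^7 N/C.

E ≈ 1.19e7 N/C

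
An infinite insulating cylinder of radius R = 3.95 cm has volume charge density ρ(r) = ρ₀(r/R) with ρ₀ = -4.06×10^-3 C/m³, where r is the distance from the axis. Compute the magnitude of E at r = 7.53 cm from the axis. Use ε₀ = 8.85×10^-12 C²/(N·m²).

3.17×10^6 V/m

Coaxial Gaussian cylinder, radius r = 7.53 cm, length L (r > R, full charge per length enclosed).
λ_enc = 2π ∫₀^R ρ₀(r'/R)^1 r' dr' = 2πρ₀R²/3 = -1.327×10^-5 C/m.
By Gauss's law (flux through the curved wall only), E·2πrL = λ_enc L/ε₀.
E = |λ_enc|/(2πε₀r) = (1.327×10^-5)/(2π·8.85×10^-12·0.0753) = 3.17e6 N/C.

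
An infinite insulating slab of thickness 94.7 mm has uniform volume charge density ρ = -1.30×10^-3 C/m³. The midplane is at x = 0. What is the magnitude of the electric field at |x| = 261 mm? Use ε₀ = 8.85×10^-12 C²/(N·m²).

The point |x| = 261 mm lies outside the slab (half-thickness 0.04735 m). A symmetric pillbox spanning the full slab encloses Q_enc = ρ·d·A.
Flux = 2EA ⇒ E = |ρ|d/(2ε₀), independent of distance outside.
E = (1.30×10^-3)(0.0947)/(2·8.85×10^-12) = 6.96e6 N/C.

6.96×10^6 V/m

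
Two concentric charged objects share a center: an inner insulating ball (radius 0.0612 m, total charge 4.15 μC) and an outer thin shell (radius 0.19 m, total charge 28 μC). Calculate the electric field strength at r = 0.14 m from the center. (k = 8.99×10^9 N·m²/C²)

Take a concentric spherical Gaussian surface of radius r = 0.14 m (between the bodies, 0.0612 m < r < 0.19 m).
The shell at 0.19 m lies outside the Gaussian surface, so Q_enc = 4.15 μC = 4.15×10^-6 C.
Gauss's law: E·4πr² = Q_enc/ε₀.
E = k|Q_enc|/r² = (8.99×10^9)(4.15e-6)/(0.14)² = 1.90×10^6 N/C.

E = 1.90e6 N/C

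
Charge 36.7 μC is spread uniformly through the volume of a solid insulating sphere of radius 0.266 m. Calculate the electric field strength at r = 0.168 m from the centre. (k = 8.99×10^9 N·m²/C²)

Take a concentric spherical Gaussian surface of radius r = 0.168 m (r < R).
Only the charge within r is enclosed: Q_enc = Q·(r/R)³ = (36.7 μC)·(0.168 m/0.266 m)³ = 9.246×10^-6 C.
Applying ∮E·dA = Q_enc/ε₀ with Φ = E(4πr²):
E = k|Q_enc|/r² = (8.99×10^9)(9.246×10^-6)/(0.168)² = 2.95×10^6 N/C.

|E| = 2.95×10^6 V/m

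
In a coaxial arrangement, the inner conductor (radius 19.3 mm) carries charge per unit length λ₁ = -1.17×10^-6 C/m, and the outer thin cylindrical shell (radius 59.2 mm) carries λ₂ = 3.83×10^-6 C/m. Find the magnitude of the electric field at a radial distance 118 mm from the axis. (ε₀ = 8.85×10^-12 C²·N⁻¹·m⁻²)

E ≈ 4.05×10^5 N/C

Coaxial Gaussian cylinder, radius r = 118 mm, length L (r > 59.2 mm, enclosing both).
λ_enc = λ₁ + λ₂ = (-1.17×10^-6) + (3.83×10^-6) = 2.66e-6 C/m.
Gauss's law: E·2πrL = λ_enc L/ε₀.
E = |λ_enc|/(2πε₀r) = (2.66e-6)/(2π·8.85×10^-12·0.118) = 4.05×10^5 N/C.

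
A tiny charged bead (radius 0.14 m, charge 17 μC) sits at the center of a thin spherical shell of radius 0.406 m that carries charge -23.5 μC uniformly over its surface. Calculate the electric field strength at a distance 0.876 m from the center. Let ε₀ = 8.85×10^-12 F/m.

By spherical symmetry E is radial; choose a Gaussian sphere of radius r = 0.876 m (r > 0.406 m, enclosing both).
Q_enc = (17 μC) + (-23.5 μC) = -6.50e-6 C.
Applying ∮E·dA = Q_enc/ε₀ with Φ = E(4πr²):
E = |Q_enc|/(4πε₀r²) = (6.50×10^-6)/(4π·8.85×10^-12·(0.876)²) = 7.62×10^4 N/C.

E ≈ 7.62×10^4 N/C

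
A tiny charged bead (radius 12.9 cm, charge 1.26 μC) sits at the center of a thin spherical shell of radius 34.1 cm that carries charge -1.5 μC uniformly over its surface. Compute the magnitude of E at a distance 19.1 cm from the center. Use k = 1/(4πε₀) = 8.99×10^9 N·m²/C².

3.11×10^5 V/m

Symmetry ⇒ E = E(r) r̂. Gaussian sphere of radius r = 19.1 cm (between the bodies, 12.9 cm < r < 34.1 cm).
The shell at 34.1 cm lies outside the Gaussian surface, so Q_enc = 1.26 μC = 1.26×10^-6 C.
Gauss's law: E·4πr² = Q_enc/ε₀.
E = k|Q_enc|/r² = (8.99×10^9)(1.26×10^-6)/(0.191)² = 3.11×10^5 N/C.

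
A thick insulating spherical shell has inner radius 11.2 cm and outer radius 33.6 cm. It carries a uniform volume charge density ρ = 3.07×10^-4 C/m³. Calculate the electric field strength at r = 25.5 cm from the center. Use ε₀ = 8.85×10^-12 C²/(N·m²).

By spherical symmetry E is radial; choose a Gaussian sphere of radius r = 25.5 cm (within the shell material, 11.2 cm < r < 33.6 cm).
Enclosed charge is the volume from a to r: Q_enc = (4π/3)ρ(r³ − a³) = 1.952×10^-5 C.
Applying ∮E·dA = Q_enc/ε₀ with Φ = E(4πr²):
E = |Q_enc|/(4πε₀r²) = (1.952×10^-5)/(4π·8.85×10^-12·(0.255)²) = 2.70×10^6 N/C.

2.70e6 N/C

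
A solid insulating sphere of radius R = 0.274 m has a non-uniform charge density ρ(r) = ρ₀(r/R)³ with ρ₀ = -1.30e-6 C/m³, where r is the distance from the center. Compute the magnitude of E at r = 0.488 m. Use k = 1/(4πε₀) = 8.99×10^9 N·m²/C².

Use a concentric Gaussian sphere at r = 0.488 m (r > R, all charge enclosed).
Q_enc = 4π ∫₀^R ρ₀(r'/R)^3 r'² dr' = 4πρ₀R³/6 = -5.601×10^-8 C.
Since E is radial and uniform over the Gaussian sphere, Φ = E·4πr² = Q_enc/ε₀.
E = k|Q_enc|/r² = (8.99×10^9)(5.601×10^-8)/(0.488)² = 2.11×10^3 N/C.

E = 2.11×10^3 N/C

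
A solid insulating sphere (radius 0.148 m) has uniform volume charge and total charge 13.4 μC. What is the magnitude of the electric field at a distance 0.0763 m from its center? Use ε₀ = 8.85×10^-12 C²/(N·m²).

Take a concentric spherical Gaussian surface of radius r = 0.0763 m (r < R).
Only the charge within r is enclosed: Q_enc = Q·(r/R)³ = (13.4 μC)·(0.0763 m/0.148 m)³ = 1.836×10^-6 C.
By Gauss's law, ∮E·dA = E·4πr² = Q_enc/ε₀.
E = |Q_enc|/(4πε₀r²) = (1.836×10^-6)/(4π·8.85×10^-12·(0.0763)²) = 2.84×10^6 N/C.

E = 2.84×10^6 N/C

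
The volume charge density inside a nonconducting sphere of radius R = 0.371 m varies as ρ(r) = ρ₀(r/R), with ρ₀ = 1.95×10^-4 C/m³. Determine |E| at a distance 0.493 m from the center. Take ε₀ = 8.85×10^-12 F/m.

E = 1.16e6 N/C

Use a concentric Gaussian sphere at r = 0.493 m (r > R, all charge enclosed).
Q_enc = 4π ∫₀^R ρ₀(r'/R)^1 r'² dr' = 4πρ₀R³/4 = 3.128×10^-5 C.
Applying ∮E·dA = Q_enc/ε₀ with Φ = E(4πr²):
E = |Q_enc|/(4πε₀r²) = (3.128×10^-5)/(4π·8.85×10^-12·(0.493)²) = 1.16×10^6 N/C.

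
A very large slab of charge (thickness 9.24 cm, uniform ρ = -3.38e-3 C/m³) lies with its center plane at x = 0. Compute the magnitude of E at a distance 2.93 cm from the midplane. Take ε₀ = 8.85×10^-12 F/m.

By symmetry E is perpendicular to the slab. A Gaussian pillbox from −2.93 cm to +2.93 cm (face area A) lies entirely within the slab.
Q_enc = ρ·(2x)·A and flux = 2EA, so 2EA = 2ρxA/ε₀ ⇒ E = |ρ|x/ε₀.
E = (3.38×10^-3)(0.0293)/(8.85×10^-12) = 1.12×10^7 N/C.

|E| ≈ 1.12×10^7 N/C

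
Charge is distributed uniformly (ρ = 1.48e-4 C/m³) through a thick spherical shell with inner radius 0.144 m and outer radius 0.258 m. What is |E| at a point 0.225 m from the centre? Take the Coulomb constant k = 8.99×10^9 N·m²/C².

By spherical symmetry E is radial; choose a Gaussian sphere of radius r = 0.225 m (within the shell material, 0.144 m < r < 0.258 m).
Only the shell between 0.144 m and r is enclosed: Q_enc = ρ·(4π/3)(r³ − a³) = (1.48×10^-4)·(4π/3)·((0.225)³ − (0.144)³) = 5.21e-6 C.
By Gauss's law, ∮E·dA = E·4πr² = Q_enc/ε₀.
E = k|Q_enc|/r² = (8.99×10^9)(5.21e-6)/(0.225)² = 9.25×10^5 N/C.

E = 9.25×10^5 N/C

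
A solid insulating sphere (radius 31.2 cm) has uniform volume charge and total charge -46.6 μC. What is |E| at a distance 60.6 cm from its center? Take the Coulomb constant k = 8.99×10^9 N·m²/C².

|E| = 1.14e6 N/C

By spherical symmetry E is radial; choose a Gaussian sphere of radius r = 60.6 cm (r > R, so the entire charge is enclosed).
Q_enc = -46.6 μC = -4.66×10^-5 C.
Applying ∮E·dA = Q_enc/ε₀ with Φ = E(4πr²):
E = k|Q_enc|/r² = (8.99×10^9)(4.66e-5)/(0.606)² = 1.14×10^6 N/C.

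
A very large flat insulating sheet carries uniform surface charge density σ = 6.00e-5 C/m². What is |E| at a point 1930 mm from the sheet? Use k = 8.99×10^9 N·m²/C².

E ≈ 3.39×10^6 V/m

The symmetry is planar: E is normal to the sheet and the same magnitude on both sides. Take a pillbox straddling the sheet with end-cap area A.
Only the two end caps contribute flux: Φ = 2EA. With Q_enc = σA, Gauss's law gives E = |σ|/(2ε₀).
E = 2πk|σ| = 2π(8.99×10^9)(6.00e-5) = 3.39×10^6 N/C.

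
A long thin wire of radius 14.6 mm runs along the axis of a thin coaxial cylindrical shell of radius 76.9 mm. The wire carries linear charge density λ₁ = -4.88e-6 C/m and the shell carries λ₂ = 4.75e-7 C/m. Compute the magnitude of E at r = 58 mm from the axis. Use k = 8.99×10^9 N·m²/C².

Coaxial Gaussian cylinder, radius r = 58 mm, length L (between the conductors, 14.6 mm < r < 76.9 mm).
Only the inner wire is enclosed; the outer shell contributes nothing inside itself. λ_enc = λ₁ = -4.88×10^-6 C/m.
Gauss's law: E·2πrL = λ_enc L/ε₀.
E = 2k|λ_enc|/r = 2(8.99×10^9)(4.88e-6)/(0.058) = 1.51×10^6 N/C.

|E| = 1.51e6 N/C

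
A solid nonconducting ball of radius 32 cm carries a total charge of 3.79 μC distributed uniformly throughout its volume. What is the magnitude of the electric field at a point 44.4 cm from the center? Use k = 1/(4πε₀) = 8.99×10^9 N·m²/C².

Symmetry ⇒ E = E(r) r̂. Gaussian sphere of radius r = 44.4 cm (r > R, so the entire charge is enclosed).
Q_enc = 3.79 μC = 3.79e-6 C.
Gauss's law: E·4πr² = Q_enc/ε₀.
E = k|Q_enc|/r² = (8.99×10^9)(3.79×10^-6)/(0.444)² = 1.73e5 N/C.

E = 1.73×10^5 N/C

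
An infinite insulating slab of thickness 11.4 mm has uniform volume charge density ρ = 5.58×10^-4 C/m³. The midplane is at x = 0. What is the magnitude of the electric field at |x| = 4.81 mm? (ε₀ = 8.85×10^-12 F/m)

By symmetry E is perpendicular to the slab. A Gaussian pillbox from −4.81 mm to +4.81 mm (face area A) lies entirely within the slab.
Q_enc = ρ·(2x)·A and flux = 2EA, so 2EA = 2ρxA/ε₀ ⇒ E = |ρ|x/ε₀.
E = (5.58×10^-4)(0.00481)/(8.85×10^-12) = 3.03×10^5 N/C.

|E| = 3.03×10^5 N/C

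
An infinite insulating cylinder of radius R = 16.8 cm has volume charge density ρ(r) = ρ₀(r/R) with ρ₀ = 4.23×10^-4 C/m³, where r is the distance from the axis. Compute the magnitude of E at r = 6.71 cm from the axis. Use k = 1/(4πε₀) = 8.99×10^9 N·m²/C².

|E| = 4.27×10^5 V/m

By cylindrical symmetry E is radial; use a coaxial Gaussian cylinder of radius 6.71 cm and length L (r < R).
Integrating ρ over the cross-section to radius r: λ_enc = (2πρ₀/R) ∫₀^r r'^2 dr' = 2πρ₀ r^3/(3·R) = 1.593×10^-6 C/m.
Applying ∮E·dA = Q_enc/ε₀ with the end caps contributing no flux:
E = 2k|λ_enc|/r = 2(8.99×10^9)(1.593×10^-6)/(0.0671) = 4.27×10^5 N/C.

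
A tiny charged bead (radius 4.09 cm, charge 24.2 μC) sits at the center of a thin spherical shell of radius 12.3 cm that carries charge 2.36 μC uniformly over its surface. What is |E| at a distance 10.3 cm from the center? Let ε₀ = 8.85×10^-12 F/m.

By spherical symmetry E is radial; choose a Gaussian sphere of radius r = 10.3 cm (between the bodies, 4.09 cm < r < 12.3 cm).
The shell at 12.3 cm lies outside the Gaussian surface, so Q_enc = 24.2 μC = 2.42×10^-5 C.
Since E is radial and uniform over the Gaussian sphere, Φ = E·4πr² = Q_enc/ε₀.
E = |Q_enc|/(4πε₀r²) = (2.42e-5)/(4π·8.85×10^-12·(0.103)²) = 2.05e7 N/C.

E ≈ 2.05×10^7 N/C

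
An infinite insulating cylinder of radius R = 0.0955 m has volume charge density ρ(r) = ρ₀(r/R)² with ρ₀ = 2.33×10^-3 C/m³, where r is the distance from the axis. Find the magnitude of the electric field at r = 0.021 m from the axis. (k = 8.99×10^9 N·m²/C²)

E = 6.68×10^4 N/C

Take a coaxial cylindrical Gaussian surface of radius r = 0.021 m and length L (r < R).
Integrating ρ over the cross-section to radius r: λ_enc = (2πρ₀/R²) ∫₀^r r'^3 dr' = 2πρ₀ r^4/(4·R²) = 7.805×10^-8 C/m.
Since E is radial and uniform over the curved surface, Φ = E·2πrL = Q_enc/ε₀ = λ_enc L/ε₀.
E = 2k|λ_enc|/r = 2(8.99×10^9)(7.805×10^-8)/(0.021) = 6.68e4 N/C.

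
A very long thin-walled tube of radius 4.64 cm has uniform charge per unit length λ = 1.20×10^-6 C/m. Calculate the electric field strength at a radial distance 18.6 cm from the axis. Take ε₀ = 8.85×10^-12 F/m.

Coaxial Gaussian cylinder, radius r = 18.6 cm, length L (r > 4.64 cm).
The full line charge is enclosed: λ_enc = 1.20e-6 C/m.
By Gauss's law (flux through the curved wall only), E·2πrL = λ_enc L/ε₀.
E = |λ_enc|/(2πε₀r) = (1.20×10^-6)/(2π·8.85×10^-12·0.186) = 1.16e5 N/C.

|E| = 1.16×10^5 N/C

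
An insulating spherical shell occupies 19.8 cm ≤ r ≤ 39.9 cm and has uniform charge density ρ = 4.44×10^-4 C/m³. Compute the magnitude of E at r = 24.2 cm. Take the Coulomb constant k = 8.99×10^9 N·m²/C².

By spherical symmetry E is radial; choose a Gaussian sphere of radius r = 24.2 cm (within the shell material, 19.8 cm < r < 39.9 cm).
Only the shell between 19.8 cm and r is enclosed: Q_enc = ρ·(4π/3)(r³ − a³) = (4.44×10^-4)·(4π/3)·((0.242)³ − (0.198)³) = 1.192×10^-5 C.
Since E is radial and uniform over the Gaussian sphere, Φ = E·4πr² = Q_enc/ε₀.
E = k|Q_enc|/r² = (8.99×10^9)(1.192×10^-5)/(0.242)² = 1.83e6 N/C.

|E| ≈ 1.83e6 N/C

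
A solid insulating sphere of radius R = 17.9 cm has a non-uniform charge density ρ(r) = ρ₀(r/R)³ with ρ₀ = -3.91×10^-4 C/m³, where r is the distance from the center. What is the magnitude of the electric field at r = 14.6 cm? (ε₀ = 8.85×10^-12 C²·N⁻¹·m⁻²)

Take a concentric spherical Gaussian surface of radius r = 14.6 cm (r < R).
Integrate the density: Q_enc = 4π ∫₀^r ρ₀(r'/R)^3 r'² dr' = 4πρ₀ r^6/(6·R³) = -1.383×10^-6 C.
Since E is radial and uniform over the Gaussian sphere, Φ = E·4πr² = Q_enc/ε₀.
E = |Q_enc|/(4πε₀r²) = (1.383e-6)/(4π·8.85×10^-12·(0.146)²) = 5.83×10^5 N/C.

|E| = 5.83×10^5 N/C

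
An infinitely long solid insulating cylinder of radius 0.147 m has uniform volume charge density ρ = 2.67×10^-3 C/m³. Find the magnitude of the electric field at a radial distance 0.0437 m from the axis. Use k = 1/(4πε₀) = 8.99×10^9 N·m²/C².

By cylindrical symmetry E is radial; use a coaxial Gaussian cylinder of radius 0.0437 m and length L (r < R).
Enclosed charge per unit length: λ_enc = ρ·πr² = (2.67×10^-3)π(0.0437)² = 1.602×10^-5 C/m.
Gauss's law: E·2πrL = λ_enc L/ε₀.
E = 2k|λ_enc|/r = 2(8.99×10^9)(1.602×10^-5)/(0.0437) = 6.59×10^6 N/C.

E = 6.59e6 V/m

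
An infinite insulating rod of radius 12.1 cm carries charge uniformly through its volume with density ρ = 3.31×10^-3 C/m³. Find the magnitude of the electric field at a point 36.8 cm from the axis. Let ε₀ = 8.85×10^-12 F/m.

Choose a coaxial cylinder of radius r = 36.8 cm (arbitrary length L) as the Gaussian surface (r > 12.1 cm, full cross-section enclosed).
λ_enc = ρ·πR² = (3.31×10^-3)π(0.121)² = 1.522×10^-4 C/m.
Gauss's law: E·2πrL = λ_enc L/ε₀.
E = |λ_enc|/(2πε₀r) = (1.522×10^-4)/(2π·8.85×10^-12·0.368) = 7.44×10^6 N/C.

7.44e6 N/C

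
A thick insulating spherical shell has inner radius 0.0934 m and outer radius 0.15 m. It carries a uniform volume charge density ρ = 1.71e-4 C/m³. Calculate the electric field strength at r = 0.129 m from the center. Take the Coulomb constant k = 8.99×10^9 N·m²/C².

|E| ≈ 5.15e5 N/C

Use a concentric Gaussian sphere at r = 0.129 m (within the shell material, 0.0934 m < r < 0.15 m).
Only the shell between 0.0934 m and r is enclosed: Q_enc = ρ·(4π/3)(r³ − a³) = (1.71×10^-4)·(4π/3)·((0.129)³ − (0.0934)³) = 9.54×10^-7 C.
Gauss's law: E·4πr² = Q_enc/ε₀.
E = k|Q_enc|/r² = (8.99×10^9)(9.54×10^-7)/(0.129)² = 5.15×10^5 N/C.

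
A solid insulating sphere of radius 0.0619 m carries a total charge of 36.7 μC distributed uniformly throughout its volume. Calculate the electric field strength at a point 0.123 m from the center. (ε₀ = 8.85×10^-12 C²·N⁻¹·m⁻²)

2.18e7 N/C

Use a concentric Gaussian sphere at r = 0.123 m (r > R, so the entire charge is enclosed).
Q_enc = 36.7 μC = 3.67×10^-5 C.
Gauss's law: E·4πr² = Q_enc/ε₀.
E = |Q_enc|/(4πε₀r²) = (3.67×10^-5)/(4π·8.85×10^-12·(0.123)²) = 2.18e7 N/C.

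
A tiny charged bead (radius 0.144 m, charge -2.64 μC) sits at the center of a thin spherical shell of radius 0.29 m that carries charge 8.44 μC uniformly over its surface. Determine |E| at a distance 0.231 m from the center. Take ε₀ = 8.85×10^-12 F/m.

E ≈ 4.45×10^5 V/m

Take a concentric spherical Gaussian surface of radius r = 0.231 m (between the bodies, 0.144 m < r < 0.29 m).
The shell at 0.29 m lies outside the Gaussian surface, so Q_enc = -2.64 μC = -2.64×10^-6 C.
By Gauss's law, ∮E·dA = E·4πr² = Q_enc/ε₀.
E = |Q_enc|/(4πε₀r²) = (2.64×10^-6)/(4π·8.85×10^-12·(0.231)²) = 4.45e5 N/C.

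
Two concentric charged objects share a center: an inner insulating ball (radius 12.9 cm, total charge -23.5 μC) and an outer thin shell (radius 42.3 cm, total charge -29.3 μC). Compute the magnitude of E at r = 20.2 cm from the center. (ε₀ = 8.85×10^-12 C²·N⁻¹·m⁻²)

5.18e6 N/C

By spherical symmetry E is radial; choose a Gaussian sphere of radius r = 20.2 cm (between the bodies, 12.9 cm < r < 42.3 cm).
Only the inner charge is enclosed; the outer shell contributes nothing inside itself. Q_enc = -23.5 μC = -2.35×10^-5 C.
Applying ∮E·dA = Q_enc/ε₀ with Φ = E(4πr²):
E = |Q_enc|/(4πε₀r²) = (2.35×10^-5)/(4π·8.85×10^-12·(0.202)²) = 5.18e6 N/C.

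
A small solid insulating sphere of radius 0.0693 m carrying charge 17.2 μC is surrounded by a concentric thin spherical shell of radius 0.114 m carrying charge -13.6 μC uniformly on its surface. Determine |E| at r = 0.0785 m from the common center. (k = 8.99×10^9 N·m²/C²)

Use a concentric Gaussian sphere at r = 0.0785 m (between the bodies, 0.0693 m < r < 0.114 m).
The shell at 0.114 m lies outside the Gaussian surface, so Q_enc = 17.2 μC = 1.72e-5 C.
Gauss's law: E·4πr² = Q_enc/ε₀.
E = k|Q_enc|/r² = (8.99×10^9)(1.72e-5)/(0.0785)² = 2.51e7 N/C.

|E| = 2.51×10^7 V/m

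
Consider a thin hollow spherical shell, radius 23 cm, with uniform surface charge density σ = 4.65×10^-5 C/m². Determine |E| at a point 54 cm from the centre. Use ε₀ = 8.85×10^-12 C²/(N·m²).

By spherical symmetry E is radial; choose a Gaussian sphere of radius r = 54 cm (r > 23 cm).
The entire shell is enclosed: Q_enc = σ·4πR² = (4.65×10^-5)·4π·(0.23)² = 3.091e-5 C.
Applying ∮E·dA = Q_enc/ε₀ with Φ = E(4πr²):
E = |Q_enc|/(4πε₀r²) = (3.091×10^-5)/(4π·8.85×10^-12·(0.54)²) = 9.53×10^5 N/C.

E = 9.53e5 V/m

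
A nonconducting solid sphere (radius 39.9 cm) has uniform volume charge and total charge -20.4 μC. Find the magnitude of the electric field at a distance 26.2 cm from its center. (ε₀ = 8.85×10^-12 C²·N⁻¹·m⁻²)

Use a concentric Gaussian sphere at r = 26.2 cm (r < R).
For a uniform sphere the enclosed fraction is (r/R)³, so Q_enc = (-20.4 μC)(0.262/0.399)³ = -5.776×10^-6 C.
Gauss's law: E·4πr² = Q_enc/ε₀.
E = |Q_enc|/(4πε₀r²) = (5.776×10^-6)/(4π·8.85×10^-12·(0.262)²) = 7.57×10^5 N/C.

E = 7.57×10^5 V/m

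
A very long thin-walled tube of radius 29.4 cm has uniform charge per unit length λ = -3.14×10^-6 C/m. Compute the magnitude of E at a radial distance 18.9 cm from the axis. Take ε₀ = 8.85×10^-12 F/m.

Choose a coaxial cylinder of radius r = 18.9 cm (arbitrary length L) as the Gaussian surface (r < 29.4 cm, inside the shell).
All the surface charge lies outside this cylinder: Q_enc = 0, hence E = 0.

E = 0 (no enclosed charge)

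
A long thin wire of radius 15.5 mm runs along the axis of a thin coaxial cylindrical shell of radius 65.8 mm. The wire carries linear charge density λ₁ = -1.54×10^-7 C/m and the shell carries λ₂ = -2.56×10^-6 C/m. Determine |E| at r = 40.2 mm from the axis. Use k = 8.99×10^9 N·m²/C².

Choose a coaxial cylinder of radius r = 40.2 mm (arbitrary length L) as the Gaussian surface (between the conductors, 15.5 mm < r < 65.8 mm).
Only the inner wire is enclosed; the outer shell contributes nothing inside itself. λ_enc = λ₁ = -1.54×10^-7 C/m.
Applying ∮E·dA = Q_enc/ε₀ with the end caps contributing no flux:
E = 2k|λ_enc|/r = 2(8.99×10^9)(1.54e-7)/(0.0402) = 6.89×10^4 N/C.

E = 6.89×10^4 N/C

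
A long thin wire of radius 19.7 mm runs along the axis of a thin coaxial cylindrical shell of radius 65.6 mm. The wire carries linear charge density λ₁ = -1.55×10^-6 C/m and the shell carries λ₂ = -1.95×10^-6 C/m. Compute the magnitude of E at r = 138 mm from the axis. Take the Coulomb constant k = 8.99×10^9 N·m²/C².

|E| = 4.56e5 N/C

Coaxial Gaussian cylinder, radius r = 138 mm, length L (r > 65.6 mm, enclosing both).
λ_enc = λ₁ + λ₂ = (-1.55e-6) + (-1.95×10^-6) = -3.50e-6 C/m.
Applying ∮E·dA = Q_enc/ε₀ with the end caps contributing no flux:
E = 2k|λ_enc|/r = 2(8.99×10^9)(3.50×10^-6)/(0.138) = 4.56×10^5 N/C.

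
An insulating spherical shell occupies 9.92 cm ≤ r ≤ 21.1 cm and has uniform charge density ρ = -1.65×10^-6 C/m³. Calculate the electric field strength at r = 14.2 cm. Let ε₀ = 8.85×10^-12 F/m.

|E| ≈ 5.82e3 V/m

Symmetry ⇒ E = E(r) r̂. Gaussian sphere of radius r = 14.2 cm (within the shell material, 9.92 cm < r < 21.1 cm).
Only the shell between 9.92 cm and r is enclosed: Q_enc = ρ·(4π/3)(r³ − a³) = (-1.65e-6)·(4π/3)·((0.142)³ − (0.0992)³) = -1.304×10^-8 C.
Since E is radial and uniform over the Gaussian sphere, Φ = E·4πr² = Q_enc/ε₀.
E = |Q_enc|/(4πε₀r²) = (1.304×10^-8)/(4π·8.85×10^-12·(0.142)²) = 5.82×10^3 N/C.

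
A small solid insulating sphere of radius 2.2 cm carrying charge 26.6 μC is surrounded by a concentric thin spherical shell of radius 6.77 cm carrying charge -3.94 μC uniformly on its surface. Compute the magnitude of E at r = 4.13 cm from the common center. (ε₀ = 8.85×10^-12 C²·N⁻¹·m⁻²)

Take a concentric spherical Gaussian surface of radius r = 4.13 cm (between the bodies, 2.2 cm < r < 6.77 cm).
The shell at 6.77 cm lies outside the Gaussian surface, so Q_enc = 26.6 μC = 2.66×10^-5 C.
Gauss's law: E·4πr² = Q_enc/ε₀.
E = |Q_enc|/(4πε₀r²) = (2.66×10^-5)/(4π·8.85×10^-12·(0.0413)²) = 1.40e8 N/C.

E = 1.40×10^8 N/C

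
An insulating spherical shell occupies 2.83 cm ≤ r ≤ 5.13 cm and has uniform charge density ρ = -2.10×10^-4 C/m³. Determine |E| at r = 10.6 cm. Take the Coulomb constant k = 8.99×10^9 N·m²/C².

Use a concentric Gaussian sphere at r = 10.6 cm (r > 5.13 cm, enclosing the whole shell).
Q_enc = ρ·(4π/3)(b³ − a³) = (-2.10×10^-4)·(4π/3)·((0.0513)³ − (0.0283)³) = -9.882e-8 C.
Applying ∮E·dA = Q_enc/ε₀ with Φ = E(4πr²):
E = k|Q_enc|/r² = (8.99×10^9)(9.882e-8)/(0.106)² = 7.91×10^4 N/C.

|E| = 7.91e4 N/C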